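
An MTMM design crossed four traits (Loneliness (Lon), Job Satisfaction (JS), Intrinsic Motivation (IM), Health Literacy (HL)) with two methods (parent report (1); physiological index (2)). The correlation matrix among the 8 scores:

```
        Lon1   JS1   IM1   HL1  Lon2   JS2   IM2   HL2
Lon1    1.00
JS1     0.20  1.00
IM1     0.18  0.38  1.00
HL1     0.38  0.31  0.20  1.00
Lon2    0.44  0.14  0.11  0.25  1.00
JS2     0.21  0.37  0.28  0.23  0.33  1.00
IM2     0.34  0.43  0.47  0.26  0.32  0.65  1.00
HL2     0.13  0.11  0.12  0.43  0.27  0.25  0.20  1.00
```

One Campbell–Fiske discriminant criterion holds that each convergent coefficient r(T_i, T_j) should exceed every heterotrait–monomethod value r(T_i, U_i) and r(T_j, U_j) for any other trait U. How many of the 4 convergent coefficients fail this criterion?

Convergent coefficients and their comparison sets:
Lon (methods 1·2): 0.44 vs {0.20, 0.33, 0.18, 0.32, 0.38, 0.27} → pass.
JS (methods 1·2): 0.37 vs {0.20, 0.33, 0.38, 0.65, 0.31, 0.25} → fail.
IM (methods 1·2): 0.47 vs {0.18, 0.32, 0.38, 0.65, 0.20, 0.20} → fail.
HL (methods 1·2): 0.43 vs {0.38, 0.27, 0.31, 0.25, 0.20, 0.20} → pass.
2 of 4 fail.

2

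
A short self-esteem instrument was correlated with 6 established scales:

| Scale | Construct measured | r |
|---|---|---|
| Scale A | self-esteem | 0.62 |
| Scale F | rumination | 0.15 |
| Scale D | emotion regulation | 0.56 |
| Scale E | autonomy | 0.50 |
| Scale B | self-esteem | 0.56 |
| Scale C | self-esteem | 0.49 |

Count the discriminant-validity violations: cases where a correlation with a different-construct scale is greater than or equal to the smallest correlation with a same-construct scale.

Convergent (same construct = self-esteem): Scale A, Scale B, Scale C.
Smallest convergent = 0.49. Discriminant values: 0.15, 0.56, 0.50; count ≥ 0.49 → 2.

2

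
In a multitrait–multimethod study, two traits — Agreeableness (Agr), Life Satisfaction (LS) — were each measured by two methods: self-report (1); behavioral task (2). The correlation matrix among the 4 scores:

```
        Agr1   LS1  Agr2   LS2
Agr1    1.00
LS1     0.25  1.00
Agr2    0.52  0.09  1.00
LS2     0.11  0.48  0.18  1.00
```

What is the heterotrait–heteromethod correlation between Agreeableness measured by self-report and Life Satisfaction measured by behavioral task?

0.11

Different traits and methods: r(Agr1, LS2) = 0.11.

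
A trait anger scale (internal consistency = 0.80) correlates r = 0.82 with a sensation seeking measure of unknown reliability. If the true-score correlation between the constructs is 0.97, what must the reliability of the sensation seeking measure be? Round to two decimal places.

0.89

r_true = r_obs / √(r_xx · r_yy) ⇒ 0.97 = 0.82 / √(0.80 · r_yy).
√(0.80 · r_yy) = 0.82 / 0.97 = 0.8454; 0.80 · r_yy = 0.7147; r_yy = 0.7147 / 0.80 ≈ 0.89.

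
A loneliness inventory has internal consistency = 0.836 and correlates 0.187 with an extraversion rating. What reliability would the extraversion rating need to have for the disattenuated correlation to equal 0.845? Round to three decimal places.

0.059

r_true = r_obs / √(r_xx · r_yy) ⇒ 0.845 = 0.187 / √(0.836 · r_yy).
√(0.836 · r_yy) = 0.187 / 0.845 = 0.2213; 0.836 · r_yy = 0.0490; r_yy = 0.0490 / 0.836 ≈ 0.059.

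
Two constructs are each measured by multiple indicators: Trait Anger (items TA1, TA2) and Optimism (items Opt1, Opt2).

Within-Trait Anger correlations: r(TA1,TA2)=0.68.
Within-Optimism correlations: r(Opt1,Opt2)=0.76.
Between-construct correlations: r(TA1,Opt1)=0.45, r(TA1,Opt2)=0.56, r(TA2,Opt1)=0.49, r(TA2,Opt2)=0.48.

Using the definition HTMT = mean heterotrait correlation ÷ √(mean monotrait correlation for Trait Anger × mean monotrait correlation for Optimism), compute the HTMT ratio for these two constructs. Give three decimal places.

Between-construct mean = 1.98/4 = 0.4950.
Mean within-TA = 0.68/1 = 0.6800; mean within-Opt = 0.76/1 = 0.7600.
Geometric mean = √(0.6800 × 0.7600) = 0.7189.
HTMT = 0.4950 / 0.7189 = 0.689.

0.689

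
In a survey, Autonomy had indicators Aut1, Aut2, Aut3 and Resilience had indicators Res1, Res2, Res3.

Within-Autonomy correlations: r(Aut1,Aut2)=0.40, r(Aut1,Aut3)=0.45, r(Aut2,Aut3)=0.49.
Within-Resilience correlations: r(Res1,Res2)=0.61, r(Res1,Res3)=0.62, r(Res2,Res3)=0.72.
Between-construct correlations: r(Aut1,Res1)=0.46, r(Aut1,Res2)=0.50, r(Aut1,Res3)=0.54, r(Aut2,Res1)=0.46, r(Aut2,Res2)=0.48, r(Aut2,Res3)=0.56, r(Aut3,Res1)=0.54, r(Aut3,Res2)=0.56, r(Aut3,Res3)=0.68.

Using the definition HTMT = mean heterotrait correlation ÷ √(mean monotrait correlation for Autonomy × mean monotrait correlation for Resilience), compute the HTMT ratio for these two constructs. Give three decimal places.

0.986

Mean between = 4.78/9 = 0.5311.
Mean within-Aut = 1.34/3 = 0.4467; mean within-Res = 1.95/3 = 0.6500.
Geometric mean = √(0.4467 × 0.6500) = 0.5388.
HTMT = 0.5311 / 0.5388 = 0.986.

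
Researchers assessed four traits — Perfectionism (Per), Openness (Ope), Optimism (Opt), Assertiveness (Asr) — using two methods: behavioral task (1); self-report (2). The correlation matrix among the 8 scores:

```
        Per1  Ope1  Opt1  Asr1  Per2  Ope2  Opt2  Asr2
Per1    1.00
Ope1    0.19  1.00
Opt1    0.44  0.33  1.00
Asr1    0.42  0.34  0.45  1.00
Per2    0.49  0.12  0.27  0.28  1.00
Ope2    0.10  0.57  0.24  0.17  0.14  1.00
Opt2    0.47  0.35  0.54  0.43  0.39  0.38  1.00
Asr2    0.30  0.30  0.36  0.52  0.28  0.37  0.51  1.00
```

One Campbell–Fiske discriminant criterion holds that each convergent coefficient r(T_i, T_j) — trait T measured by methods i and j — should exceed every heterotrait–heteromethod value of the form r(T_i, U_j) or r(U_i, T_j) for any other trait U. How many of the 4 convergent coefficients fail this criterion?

Checking each validity diagonal entry against its comparison values:
Per (methods 1·2): 0.49 vs {0.10, 0.12, 0.47, 0.27, 0.30, 0.28} → pass.
Ope (methods 1·2): 0.57 vs {0.12, 0.10, 0.35, 0.24, 0.30, 0.17} → pass.
Opt (methods 1·2): 0.54 vs {0.27, 0.47, 0.24, 0.35, 0.36, 0.43} → pass.
Asr (methods 1·2): 0.52 vs {0.28, 0.30, 0.17, 0.30, 0.43, 0.36} → pass.
0 of 4 fail.

0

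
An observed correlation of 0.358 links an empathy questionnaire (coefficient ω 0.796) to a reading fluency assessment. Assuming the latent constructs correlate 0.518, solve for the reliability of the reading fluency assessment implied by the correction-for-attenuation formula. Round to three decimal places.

0.600

r_true = r_obs / √(r_xx · r_yy) ⇒ 0.518 = 0.358 / √(0.796 · r_yy).
√(0.796 · r_yy) = 0.358 / 0.518 = 0.6911; 0.796 · r_yy = 0.4776; r_yy = 0.4776 / 0.796 ≈ 0.600.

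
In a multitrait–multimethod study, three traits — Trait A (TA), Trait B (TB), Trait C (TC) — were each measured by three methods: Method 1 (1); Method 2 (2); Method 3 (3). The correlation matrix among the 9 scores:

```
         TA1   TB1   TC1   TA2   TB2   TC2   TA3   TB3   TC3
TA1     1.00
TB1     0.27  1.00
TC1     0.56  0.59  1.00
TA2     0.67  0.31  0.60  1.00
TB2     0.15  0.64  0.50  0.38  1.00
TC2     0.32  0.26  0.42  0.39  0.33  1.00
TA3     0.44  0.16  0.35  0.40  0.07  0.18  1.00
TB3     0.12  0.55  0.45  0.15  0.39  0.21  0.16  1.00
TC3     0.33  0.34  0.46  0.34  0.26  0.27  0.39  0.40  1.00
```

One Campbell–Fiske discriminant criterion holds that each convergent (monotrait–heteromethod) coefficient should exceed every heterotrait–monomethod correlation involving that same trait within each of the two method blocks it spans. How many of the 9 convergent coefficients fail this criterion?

6

Checking each validity diagonal entry against its comparison values:
TA (methods 1·2): 0.67 vs {0.27, 0.38, 0.56, 0.39} → pass.
TA (methods 1·3): 0.44 vs {0.27, 0.16, 0.56, 0.39} → fail.
TA (methods 2·3): 0.40 vs {0.38, 0.16, 0.39, 0.39} → pass.
TB (methods 1·2): 0.64 vs {0.27, 0.38, 0.59, 0.33} → pass.
TB (methods 1·3): 0.55 vs {0.27, 0.16, 0.59, 0.40} → fail.
TB (methods 2·3): 0.39 vs {0.38, 0.16, 0.33, 0.40} → fail.
TC (methods 1·2): 0.42 vs {0.56, 0.39, 0.59, 0.33} → fail.
TC (methods 1·3): 0.46 vs {0.56, 0.39, 0.59, 0.40} → fail.
TC (methods 2·3): 0.27 vs {0.39, 0.39, 0.33, 0.40} → fail.
6 of 9 fail.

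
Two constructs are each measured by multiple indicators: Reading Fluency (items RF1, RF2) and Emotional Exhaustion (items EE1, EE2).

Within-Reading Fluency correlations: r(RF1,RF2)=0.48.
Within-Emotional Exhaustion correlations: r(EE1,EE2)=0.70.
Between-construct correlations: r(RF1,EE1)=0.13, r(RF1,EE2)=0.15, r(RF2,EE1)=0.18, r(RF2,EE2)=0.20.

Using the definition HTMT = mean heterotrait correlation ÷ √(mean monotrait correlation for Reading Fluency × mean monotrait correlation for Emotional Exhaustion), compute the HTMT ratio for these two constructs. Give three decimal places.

Mean heterotrait r = 0.66/4 = 0.1650.
Mean within-RF = 0.48/1 = 0.4800; mean within-EE = 0.70/1 = 0.7000.
Geometric mean = √(0.4800 × 0.7000) = 0.5797.
HTMT = 0.1650 / 0.5797 = 0.285.

0.285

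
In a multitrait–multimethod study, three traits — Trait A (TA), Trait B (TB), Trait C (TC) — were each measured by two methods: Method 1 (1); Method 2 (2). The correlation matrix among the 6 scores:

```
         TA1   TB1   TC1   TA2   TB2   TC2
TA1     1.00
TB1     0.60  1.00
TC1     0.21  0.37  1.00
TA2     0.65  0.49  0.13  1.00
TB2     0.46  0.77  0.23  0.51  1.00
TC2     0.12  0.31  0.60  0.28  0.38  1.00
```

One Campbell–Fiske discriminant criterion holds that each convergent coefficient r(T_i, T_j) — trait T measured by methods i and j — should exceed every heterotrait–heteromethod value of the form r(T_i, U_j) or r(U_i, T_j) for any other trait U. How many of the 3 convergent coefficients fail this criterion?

Checking each validity diagonal entry against its comparison values:
TA (methods 1·2): 0.65 vs {0.46, 0.49, 0.12, 0.13} → pass.
TB (methods 1·2): 0.77 vs {0.49, 0.46, 0.31, 0.23} → pass.
TC (methods 1·2): 0.60 vs {0.13, 0.12, 0.23, 0.31} → pass.
0 of 3 fail.

0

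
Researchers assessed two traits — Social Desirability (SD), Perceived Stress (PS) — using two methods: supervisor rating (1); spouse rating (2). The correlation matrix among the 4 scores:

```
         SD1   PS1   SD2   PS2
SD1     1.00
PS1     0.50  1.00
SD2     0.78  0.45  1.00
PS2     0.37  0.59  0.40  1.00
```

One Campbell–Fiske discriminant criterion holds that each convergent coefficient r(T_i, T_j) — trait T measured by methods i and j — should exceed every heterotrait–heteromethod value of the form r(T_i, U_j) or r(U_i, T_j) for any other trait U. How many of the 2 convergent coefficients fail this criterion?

0

Checking each validity diagonal entry against its comparison values:
SD (methods 1·2): 0.78 vs {0.37, 0.45} → pass.
PS (methods 1·2): 0.59 vs {0.45, 0.37} → pass.
0 of 2 fail.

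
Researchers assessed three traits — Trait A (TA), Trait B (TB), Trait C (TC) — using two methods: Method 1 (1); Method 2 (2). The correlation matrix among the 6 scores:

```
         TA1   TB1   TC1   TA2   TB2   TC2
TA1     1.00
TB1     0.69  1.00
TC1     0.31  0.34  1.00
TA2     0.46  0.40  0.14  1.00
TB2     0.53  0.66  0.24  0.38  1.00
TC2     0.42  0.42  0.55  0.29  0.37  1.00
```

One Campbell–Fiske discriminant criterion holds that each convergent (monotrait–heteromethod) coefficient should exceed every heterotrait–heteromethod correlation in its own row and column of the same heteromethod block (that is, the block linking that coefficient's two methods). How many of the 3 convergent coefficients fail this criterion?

Checking each validity diagonal entry against its comparison values:
TA (methods 1·2): 0.46 vs {0.53, 0.40, 0.42, 0.14} → fail.
TB (methods 1·2): 0.66 vs {0.40, 0.53, 0.42, 0.24} → pass.
TC (methods 1·2): 0.55 vs {0.14, 0.42, 0.24, 0.42} → pass.
1 of 3 fail.

1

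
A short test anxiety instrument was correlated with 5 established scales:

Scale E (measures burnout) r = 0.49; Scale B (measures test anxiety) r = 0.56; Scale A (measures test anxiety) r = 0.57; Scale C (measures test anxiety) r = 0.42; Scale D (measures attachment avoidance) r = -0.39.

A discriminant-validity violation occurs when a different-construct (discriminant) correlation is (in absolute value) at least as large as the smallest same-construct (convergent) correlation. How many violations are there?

Convergent (same construct = test anxiety): Scale B, Scale A, Scale C.
Smallest convergent = 0.42. Discriminant |r|: 0.49, 0.39; count ≥ 0.42 → 1.

1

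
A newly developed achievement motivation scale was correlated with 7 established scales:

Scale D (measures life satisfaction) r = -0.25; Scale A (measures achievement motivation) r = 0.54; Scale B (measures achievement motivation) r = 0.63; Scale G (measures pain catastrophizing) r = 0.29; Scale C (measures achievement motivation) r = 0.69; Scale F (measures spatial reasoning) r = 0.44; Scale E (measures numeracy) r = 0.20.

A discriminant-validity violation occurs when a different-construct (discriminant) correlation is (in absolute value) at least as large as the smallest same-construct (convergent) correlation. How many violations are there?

Convergent (same construct = achievement motivation): Scale A, Scale B, Scale C.
Smallest convergent = 0.54. Discriminant |r|: 0.25, 0.29, 0.44, 0.20; count ≥ 0.54 → 0.

0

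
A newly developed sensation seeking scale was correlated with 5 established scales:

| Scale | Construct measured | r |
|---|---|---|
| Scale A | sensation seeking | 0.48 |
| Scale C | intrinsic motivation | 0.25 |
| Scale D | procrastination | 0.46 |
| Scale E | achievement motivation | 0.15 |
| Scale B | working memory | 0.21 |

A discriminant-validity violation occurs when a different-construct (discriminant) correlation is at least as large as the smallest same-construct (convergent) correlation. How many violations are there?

Convergent (same construct = sensation seeking): Scale A.
Smallest convergent = 0.48. Discriminant values: 0.25, 0.46, 0.15, 0.21; count ≥ 0.48 → 0.

0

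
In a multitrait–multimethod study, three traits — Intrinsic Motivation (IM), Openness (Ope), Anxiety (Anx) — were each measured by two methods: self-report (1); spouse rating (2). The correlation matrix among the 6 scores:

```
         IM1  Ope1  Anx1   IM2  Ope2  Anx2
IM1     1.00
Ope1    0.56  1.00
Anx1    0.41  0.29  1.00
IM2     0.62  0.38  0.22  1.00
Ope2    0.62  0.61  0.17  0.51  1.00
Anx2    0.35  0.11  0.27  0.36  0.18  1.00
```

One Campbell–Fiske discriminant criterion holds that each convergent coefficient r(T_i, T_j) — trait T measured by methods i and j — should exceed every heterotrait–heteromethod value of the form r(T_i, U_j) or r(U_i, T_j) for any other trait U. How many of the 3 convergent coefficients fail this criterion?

3

Convergent coefficients and their comparison sets:
IM (methods 1·2): 0.62 vs {0.62, 0.38, 0.35, 0.22} → fail.
Ope (methods 1·2): 0.61 vs {0.38, 0.62, 0.11, 0.17} → fail.
Anx (methods 1·2): 0.27 vs {0.22, 0.35, 0.17, 0.11} → fail.
3 of 3 fail.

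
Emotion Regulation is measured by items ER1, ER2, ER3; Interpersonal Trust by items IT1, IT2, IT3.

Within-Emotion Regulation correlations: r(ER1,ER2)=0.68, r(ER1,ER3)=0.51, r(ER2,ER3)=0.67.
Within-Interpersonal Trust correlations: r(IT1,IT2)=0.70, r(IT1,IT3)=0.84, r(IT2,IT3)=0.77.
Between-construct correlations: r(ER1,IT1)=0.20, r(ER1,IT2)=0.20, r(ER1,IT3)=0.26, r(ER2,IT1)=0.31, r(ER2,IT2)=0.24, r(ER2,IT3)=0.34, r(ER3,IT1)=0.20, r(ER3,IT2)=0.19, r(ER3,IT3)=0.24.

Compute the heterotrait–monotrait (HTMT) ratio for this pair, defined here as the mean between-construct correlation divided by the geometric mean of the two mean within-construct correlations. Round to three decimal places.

0.351

Between-construct mean = 2.18/9 = 0.2422.
Mean within-ER = 1.86/3 = 0.6200; mean within-IT = 2.31/3 = 0.7700.
Geometric mean = √(0.6200 × 0.7700) = 0.6909.
HTMT = 0.2422 / 0.6909 = 0.351.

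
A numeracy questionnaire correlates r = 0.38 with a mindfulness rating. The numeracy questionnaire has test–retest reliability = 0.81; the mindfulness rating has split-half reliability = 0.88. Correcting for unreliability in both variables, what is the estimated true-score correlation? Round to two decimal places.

r_true = r_obs / √(r_xx · r_yy) = 0.38 / √(0.81 × 0.88) = 0.38 / √0.7128 = 0.38 / 0.8443 ≈ 0.45.

0.45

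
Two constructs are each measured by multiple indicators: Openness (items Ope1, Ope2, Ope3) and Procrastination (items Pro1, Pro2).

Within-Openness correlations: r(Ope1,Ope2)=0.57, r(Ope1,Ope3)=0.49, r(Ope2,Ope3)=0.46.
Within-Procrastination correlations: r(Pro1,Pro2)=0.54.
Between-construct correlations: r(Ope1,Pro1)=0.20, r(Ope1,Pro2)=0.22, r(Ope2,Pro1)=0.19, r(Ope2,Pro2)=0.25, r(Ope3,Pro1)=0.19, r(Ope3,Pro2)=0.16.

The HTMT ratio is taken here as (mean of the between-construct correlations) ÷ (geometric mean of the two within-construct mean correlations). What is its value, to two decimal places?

0.39

Mean between = 1.21/6 = 0.2017.
Mean within-Ope = 1.52/3 = 0.5067; mean within-Pro = 0.54/1 = 0.5400.
Geometric mean = √(0.5067 × 0.5400) = 0.5231.
HTMT = 0.2017 / 0.5231 = 0.39.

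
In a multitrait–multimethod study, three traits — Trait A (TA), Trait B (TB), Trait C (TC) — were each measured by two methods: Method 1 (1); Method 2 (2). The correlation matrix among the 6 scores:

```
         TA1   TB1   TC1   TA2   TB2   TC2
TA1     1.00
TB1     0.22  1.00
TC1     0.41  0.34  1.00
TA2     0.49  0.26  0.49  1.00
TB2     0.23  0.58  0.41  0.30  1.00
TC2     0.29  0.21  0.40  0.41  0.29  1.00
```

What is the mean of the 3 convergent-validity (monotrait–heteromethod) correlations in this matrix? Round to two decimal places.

Convergent values: 0.49, 0.58, 0.40; mean = 1.47/3 = 0.49.

0.49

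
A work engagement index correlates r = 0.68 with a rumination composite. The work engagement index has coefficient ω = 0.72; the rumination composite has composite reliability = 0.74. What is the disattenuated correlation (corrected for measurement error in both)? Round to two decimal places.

r_true = r_obs / √(r_xx · r_yy) = 0.68 / √(0.72 × 0.74) = 0.68 / √0.5328 = 0.68 / 0.7299 ≈ 0.93.

0.93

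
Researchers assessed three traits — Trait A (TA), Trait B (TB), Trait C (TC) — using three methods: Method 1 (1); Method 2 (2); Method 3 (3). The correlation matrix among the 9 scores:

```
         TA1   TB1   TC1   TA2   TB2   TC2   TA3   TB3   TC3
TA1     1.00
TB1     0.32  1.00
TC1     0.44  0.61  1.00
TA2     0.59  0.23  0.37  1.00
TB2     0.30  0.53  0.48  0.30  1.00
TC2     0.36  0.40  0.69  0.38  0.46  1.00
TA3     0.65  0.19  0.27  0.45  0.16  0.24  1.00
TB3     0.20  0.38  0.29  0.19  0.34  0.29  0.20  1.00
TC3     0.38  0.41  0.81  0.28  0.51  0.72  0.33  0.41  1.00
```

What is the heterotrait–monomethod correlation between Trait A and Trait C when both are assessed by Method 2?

0.38

Different traits, same method: r(TA2, TC2) = 0.38.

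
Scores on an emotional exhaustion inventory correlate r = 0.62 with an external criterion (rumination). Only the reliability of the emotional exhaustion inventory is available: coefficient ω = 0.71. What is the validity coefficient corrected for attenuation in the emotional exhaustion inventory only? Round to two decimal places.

0.74

Single correction: r_c = r_obs / √r_xx = 0.62 / √0.71 = 0.62 / 0.8426 ≈ 0.74.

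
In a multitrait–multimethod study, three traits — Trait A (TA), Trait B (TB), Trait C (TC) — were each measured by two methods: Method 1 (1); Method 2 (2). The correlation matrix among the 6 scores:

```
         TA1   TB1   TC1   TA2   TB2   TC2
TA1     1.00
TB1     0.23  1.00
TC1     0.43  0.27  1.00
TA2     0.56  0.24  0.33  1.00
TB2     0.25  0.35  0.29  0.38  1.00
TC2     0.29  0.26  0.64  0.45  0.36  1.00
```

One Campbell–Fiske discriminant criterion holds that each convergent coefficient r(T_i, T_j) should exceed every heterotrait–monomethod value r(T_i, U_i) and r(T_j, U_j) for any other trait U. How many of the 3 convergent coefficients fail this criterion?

Each convergent coefficient versus the relevant comparison correlations:
TA (methods 1·2): 0.56 vs {0.23, 0.38, 0.43, 0.45} → pass.
TB (methods 1·2): 0.35 vs {0.23, 0.38, 0.27, 0.36} → fail.
TC (methods 1·2): 0.64 vs {0.43, 0.45, 0.27, 0.36} → pass.
1 of 3 fail.

1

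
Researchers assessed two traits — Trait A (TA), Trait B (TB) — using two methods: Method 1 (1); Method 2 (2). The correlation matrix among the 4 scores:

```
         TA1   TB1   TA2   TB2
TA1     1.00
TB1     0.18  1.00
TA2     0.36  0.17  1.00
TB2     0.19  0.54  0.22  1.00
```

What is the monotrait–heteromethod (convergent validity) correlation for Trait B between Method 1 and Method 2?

Same trait (TB), different methods: r(TB1, TB2) = 0.54.

0.54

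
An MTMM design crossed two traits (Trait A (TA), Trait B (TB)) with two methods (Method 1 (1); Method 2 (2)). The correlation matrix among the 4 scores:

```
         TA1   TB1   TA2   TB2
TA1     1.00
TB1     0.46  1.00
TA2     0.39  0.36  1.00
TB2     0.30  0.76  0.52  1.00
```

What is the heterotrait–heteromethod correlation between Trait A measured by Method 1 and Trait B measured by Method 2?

Different traits and methods: r(TA1, TB2) = 0.30.

0.30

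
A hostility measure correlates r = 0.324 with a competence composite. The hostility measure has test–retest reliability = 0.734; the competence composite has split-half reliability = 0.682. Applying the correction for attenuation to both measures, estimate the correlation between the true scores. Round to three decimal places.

0.458

r_true = r_obs / √(r_xx · r_yy) = 0.324 / √(0.734 × 0.682) = 0.324 / √0.500588 = 0.324 / 0.7075 ≈ 0.458.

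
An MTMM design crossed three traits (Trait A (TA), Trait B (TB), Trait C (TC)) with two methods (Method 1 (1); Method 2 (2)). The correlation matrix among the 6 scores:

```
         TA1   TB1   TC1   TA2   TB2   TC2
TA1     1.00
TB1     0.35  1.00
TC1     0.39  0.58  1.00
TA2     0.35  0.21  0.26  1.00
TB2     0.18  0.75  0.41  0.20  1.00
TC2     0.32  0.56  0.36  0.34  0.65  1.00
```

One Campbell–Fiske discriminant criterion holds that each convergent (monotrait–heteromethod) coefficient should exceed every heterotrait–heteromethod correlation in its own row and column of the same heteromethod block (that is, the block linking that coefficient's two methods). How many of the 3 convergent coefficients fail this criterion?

Each convergent coefficient versus the relevant comparison correlations:
TA (methods 1·2): 0.35 vs {0.18, 0.21, 0.32, 0.26} → pass.
TB (methods 1·2): 0.75 vs {0.21, 0.18, 0.56, 0.41} → pass.
TC (methods 1·2): 0.36 vs {0.26, 0.32, 0.41, 0.56} → fail.
1 of 3 fail.

1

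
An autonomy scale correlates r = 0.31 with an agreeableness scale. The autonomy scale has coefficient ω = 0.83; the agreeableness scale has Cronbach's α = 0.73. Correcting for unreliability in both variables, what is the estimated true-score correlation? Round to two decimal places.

0.40

r_true = r_obs / √(r_xx · r_yy) = 0.31 / √(0.83 × 0.73) = 0.31 / √0.6059 = 0.31 / 0.7784 ≈ 0.40.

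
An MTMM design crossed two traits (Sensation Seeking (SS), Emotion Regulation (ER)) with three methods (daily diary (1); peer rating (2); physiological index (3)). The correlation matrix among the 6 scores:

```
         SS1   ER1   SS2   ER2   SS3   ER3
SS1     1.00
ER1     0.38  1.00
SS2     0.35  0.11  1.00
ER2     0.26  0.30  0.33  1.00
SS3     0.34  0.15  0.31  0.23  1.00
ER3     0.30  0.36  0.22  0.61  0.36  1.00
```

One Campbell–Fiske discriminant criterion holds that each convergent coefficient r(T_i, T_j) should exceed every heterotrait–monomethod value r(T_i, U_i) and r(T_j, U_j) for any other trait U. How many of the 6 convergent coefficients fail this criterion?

Checking each validity diagonal entry against its comparison values:
SS (methods 1·2): 0.35 vs {0.38, 0.33} → fail.
SS (methods 1·3): 0.34 vs {0.38, 0.36} → fail.
SS (methods 2·3): 0.31 vs {0.33, 0.36} → fail.
ER (methods 1·2): 0.30 vs {0.38, 0.33} → fail.
ER (methods 1·3): 0.36 vs {0.38, 0.36} → fail.
ER (methods 2·3): 0.61 vs {0.33, 0.36} → pass.
5 of 6 fail.

5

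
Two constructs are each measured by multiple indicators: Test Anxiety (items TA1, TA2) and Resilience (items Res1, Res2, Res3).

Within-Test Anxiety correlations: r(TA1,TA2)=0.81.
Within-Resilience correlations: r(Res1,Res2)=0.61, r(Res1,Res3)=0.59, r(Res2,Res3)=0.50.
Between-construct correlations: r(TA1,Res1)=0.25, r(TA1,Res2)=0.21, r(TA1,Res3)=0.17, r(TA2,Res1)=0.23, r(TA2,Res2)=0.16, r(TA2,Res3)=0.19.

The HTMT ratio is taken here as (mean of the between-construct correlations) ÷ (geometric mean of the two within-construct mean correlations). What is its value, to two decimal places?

0.30

Between-construct mean = 1.21/6 = 0.2017.
Mean within-TA = 0.81/1 = 0.8100; mean within-Res = 1.70/3 = 0.5667.
Geometric mean = √(0.8100 × 0.5667) = 0.6775.
HTMT = 0.2017 / 0.6775 = 0.30.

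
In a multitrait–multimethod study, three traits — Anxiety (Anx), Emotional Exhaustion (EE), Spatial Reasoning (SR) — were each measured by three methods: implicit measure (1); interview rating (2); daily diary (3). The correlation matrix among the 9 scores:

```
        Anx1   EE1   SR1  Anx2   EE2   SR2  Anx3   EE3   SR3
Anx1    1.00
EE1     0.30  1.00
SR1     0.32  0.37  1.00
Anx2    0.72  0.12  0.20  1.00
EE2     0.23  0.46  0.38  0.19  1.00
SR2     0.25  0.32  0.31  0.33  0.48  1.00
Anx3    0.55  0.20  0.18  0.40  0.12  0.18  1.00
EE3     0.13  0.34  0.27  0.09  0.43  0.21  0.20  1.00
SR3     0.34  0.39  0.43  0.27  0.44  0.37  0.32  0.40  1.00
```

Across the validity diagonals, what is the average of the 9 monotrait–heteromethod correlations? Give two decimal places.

Convergent values: 0.72, 0.55, 0.40, 0.46, 0.34, 0.43, 0.31, 0.43, 0.37; mean = 4.01/9 = 0.45.

0.45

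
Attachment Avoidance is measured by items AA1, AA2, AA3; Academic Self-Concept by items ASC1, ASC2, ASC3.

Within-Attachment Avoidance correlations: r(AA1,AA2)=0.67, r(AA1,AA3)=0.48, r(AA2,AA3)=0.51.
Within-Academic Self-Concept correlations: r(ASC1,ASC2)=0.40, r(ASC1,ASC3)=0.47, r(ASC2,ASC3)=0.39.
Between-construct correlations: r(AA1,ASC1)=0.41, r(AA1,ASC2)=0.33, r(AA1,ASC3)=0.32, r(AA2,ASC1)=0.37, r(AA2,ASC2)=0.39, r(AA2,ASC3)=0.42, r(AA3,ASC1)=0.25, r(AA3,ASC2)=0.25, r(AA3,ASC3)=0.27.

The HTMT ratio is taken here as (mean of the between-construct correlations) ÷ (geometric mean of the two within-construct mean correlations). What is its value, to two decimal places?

Mean heterotrait r = 3.01/9 = 0.3344.
Mean within-AA = 1.66/3 = 0.5533; mean within-ASC = 1.26/3 = 0.4200.
Geometric mean = √(0.5533 × 0.4200) = 0.4821.
HTMT = 0.3344 / 0.4821 = 0.69.

0.69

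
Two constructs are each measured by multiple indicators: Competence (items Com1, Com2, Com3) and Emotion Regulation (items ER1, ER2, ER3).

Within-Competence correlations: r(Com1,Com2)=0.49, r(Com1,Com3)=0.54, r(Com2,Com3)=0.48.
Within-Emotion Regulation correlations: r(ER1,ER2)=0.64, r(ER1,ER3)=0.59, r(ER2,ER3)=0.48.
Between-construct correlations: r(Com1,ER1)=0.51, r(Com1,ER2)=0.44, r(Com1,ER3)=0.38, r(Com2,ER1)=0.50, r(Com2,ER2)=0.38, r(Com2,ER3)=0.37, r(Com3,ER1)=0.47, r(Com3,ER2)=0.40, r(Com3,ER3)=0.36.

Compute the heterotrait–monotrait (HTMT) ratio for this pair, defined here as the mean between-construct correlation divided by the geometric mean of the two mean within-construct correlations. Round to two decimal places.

0.79

Mean heterotrait r = 3.81/9 = 0.4233.
Mean within-Com = 1.51/3 = 0.5033; mean within-ER = 1.71/3 = 0.5700.
Geometric mean = √(0.5033 × 0.5700) = 0.5356.
HTMT = 0.4233 / 0.5356 = 0.79.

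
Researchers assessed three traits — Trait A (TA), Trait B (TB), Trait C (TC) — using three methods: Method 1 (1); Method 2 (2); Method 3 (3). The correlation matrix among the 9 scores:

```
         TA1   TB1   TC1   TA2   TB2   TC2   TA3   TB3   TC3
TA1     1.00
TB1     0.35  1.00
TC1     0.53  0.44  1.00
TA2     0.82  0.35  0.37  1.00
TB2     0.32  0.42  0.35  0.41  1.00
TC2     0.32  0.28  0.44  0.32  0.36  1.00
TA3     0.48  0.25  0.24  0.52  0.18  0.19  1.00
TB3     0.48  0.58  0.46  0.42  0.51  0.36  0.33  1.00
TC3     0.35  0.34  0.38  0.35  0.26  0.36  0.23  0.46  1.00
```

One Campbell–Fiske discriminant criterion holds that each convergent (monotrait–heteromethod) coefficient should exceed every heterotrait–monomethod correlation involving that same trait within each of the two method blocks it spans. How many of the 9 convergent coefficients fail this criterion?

Convergent coefficients and their comparison sets:
TA (methods 1·2): 0.82 vs {0.35, 0.41, 0.53, 0.32} → pass.
TA (methods 1·3): 0.48 vs {0.35, 0.33, 0.53, 0.23} → fail.
TA (methods 2·3): 0.52 vs {0.41, 0.33, 0.32, 0.23} → pass.
TB (methods 1·2): 0.42 vs {0.35, 0.41, 0.44, 0.36} → fail.
TB (methods 1·3): 0.58 vs {0.35, 0.33, 0.44, 0.46} → pass.
TB (methods 2·3): 0.51 vs {0.41, 0.33, 0.36, 0.46} → pass.
TC (methods 1·2): 0.44 vs {0.53, 0.32, 0.44, 0.36} → fail.
TC (methods 1·3): 0.38 vs {0.53, 0.23, 0.44, 0.46} → fail.
TC (methods 2·3): 0.36 vs {0.32, 0.23, 0.36, 0.46} → fail.
5 of 9 fail.

5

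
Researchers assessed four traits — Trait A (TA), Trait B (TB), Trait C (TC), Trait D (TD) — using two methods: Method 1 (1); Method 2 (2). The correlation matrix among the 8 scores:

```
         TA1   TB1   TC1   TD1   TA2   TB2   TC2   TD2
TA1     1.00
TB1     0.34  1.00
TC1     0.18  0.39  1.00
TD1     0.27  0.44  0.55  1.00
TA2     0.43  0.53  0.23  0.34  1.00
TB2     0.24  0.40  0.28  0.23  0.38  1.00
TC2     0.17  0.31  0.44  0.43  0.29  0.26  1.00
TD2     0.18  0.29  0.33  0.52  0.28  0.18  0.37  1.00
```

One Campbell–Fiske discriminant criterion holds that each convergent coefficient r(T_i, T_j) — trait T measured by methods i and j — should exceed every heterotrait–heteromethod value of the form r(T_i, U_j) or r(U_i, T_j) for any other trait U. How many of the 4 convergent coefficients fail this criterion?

2

Convergent coefficients and their comparison sets:
TA (methods 1·2): 0.43 vs {0.24, 0.53, 0.17, 0.23, 0.18, 0.34} → fail.
TB (methods 1·2): 0.40 vs {0.53, 0.24, 0.31, 0.28, 0.29, 0.23} → fail.
TC (methods 1·2): 0.44 vs {0.23, 0.17, 0.28, 0.31, 0.33, 0.43} → pass.
TD (methods 1·2): 0.52 vs {0.34, 0.18, 0.23, 0.29, 0.43, 0.33} → pass.
2 of 4 fail.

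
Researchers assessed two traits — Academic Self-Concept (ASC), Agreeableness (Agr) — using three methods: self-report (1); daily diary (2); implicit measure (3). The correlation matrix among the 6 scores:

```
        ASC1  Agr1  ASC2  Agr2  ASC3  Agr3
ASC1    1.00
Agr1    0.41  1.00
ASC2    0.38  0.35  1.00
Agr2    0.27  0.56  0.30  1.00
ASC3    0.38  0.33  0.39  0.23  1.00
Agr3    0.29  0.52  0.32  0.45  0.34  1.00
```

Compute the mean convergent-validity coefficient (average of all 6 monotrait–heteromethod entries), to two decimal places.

Convergent values: 0.38, 0.38, 0.39, 0.56, 0.52, 0.45; mean = 2.68/6 = 0.45.

0.45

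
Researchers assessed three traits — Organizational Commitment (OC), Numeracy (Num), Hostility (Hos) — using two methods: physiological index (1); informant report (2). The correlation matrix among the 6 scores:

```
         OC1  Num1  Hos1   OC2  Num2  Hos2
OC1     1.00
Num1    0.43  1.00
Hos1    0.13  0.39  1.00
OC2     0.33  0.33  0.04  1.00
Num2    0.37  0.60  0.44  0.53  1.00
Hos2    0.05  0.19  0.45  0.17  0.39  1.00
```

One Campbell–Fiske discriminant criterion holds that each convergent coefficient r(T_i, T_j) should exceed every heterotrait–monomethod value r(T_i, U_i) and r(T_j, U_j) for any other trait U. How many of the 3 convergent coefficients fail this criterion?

Each convergent coefficient versus the relevant comparison correlations:
OC (methods 1·2): 0.33 vs {0.43, 0.53, 0.13, 0.17} → fail.
Num (methods 1·2): 0.60 vs {0.43, 0.53, 0.39, 0.39} → pass.
Hos (methods 1·2): 0.45 vs {0.13, 0.17, 0.39, 0.39} → pass.
1 of 3 fail.

1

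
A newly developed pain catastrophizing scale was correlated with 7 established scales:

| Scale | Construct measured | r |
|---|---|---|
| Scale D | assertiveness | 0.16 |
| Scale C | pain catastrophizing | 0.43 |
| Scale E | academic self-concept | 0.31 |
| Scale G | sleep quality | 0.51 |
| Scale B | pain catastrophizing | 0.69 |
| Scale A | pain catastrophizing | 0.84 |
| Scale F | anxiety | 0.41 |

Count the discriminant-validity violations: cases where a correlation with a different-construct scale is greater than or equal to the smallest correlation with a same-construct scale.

1

Convergent (same construct = pain catastrophizing): Scale C, Scale B, Scale A.
Smallest convergent = 0.43. Discriminant values: 0.16, 0.31, 0.51, 0.41; count ≥ 0.43 → 1.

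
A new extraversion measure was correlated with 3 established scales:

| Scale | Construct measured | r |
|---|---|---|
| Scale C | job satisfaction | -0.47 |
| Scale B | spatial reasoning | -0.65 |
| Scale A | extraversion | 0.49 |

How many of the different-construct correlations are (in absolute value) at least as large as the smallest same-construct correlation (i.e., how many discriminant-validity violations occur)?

Convergent (same construct = extraversion): Scale A.
Smallest convergent = 0.49. Discriminant |r|: 0.47, 0.65; count ≥ 0.49 → 1.

1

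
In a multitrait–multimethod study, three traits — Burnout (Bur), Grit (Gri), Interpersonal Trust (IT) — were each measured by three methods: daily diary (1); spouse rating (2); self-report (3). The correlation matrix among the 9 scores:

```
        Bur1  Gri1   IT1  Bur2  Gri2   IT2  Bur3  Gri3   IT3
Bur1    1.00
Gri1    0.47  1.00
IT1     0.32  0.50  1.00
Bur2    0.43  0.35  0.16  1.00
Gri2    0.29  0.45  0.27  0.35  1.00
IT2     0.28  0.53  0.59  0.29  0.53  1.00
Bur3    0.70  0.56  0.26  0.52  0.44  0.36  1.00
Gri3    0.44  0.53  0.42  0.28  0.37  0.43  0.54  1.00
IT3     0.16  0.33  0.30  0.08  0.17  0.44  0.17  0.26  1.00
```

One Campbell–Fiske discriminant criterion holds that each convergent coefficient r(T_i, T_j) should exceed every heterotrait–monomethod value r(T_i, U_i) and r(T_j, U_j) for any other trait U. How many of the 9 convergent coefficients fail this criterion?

7

Each convergent coefficient versus the relevant comparison correlations:
Bur (methods 1·2): 0.43 vs {0.47, 0.35, 0.32, 0.29} → fail.
Bur (methods 1·3): 0.70 vs {0.47, 0.54, 0.32, 0.17} → pass.
Bur (methods 2·3): 0.52 vs {0.35, 0.54, 0.29, 0.17} → fail.
Gri (methods 1·2): 0.45 vs {0.47, 0.35, 0.50, 0.53} → fail.
Gri (methods 1·3): 0.53 vs {0.47, 0.54, 0.50, 0.26} → fail.
Gri (methods 2·3): 0.37 vs {0.35, 0.54, 0.53, 0.26} → fail.
IT (methods 1·2): 0.59 vs {0.32, 0.29, 0.50, 0.53} → pass.
IT (methods 1·3): 0.30 vs {0.32, 0.17, 0.50, 0.26} → fail.
IT (methods 2·3): 0.44 vs {0.29, 0.17, 0.53, 0.26} → fail.
7 of 9 fail.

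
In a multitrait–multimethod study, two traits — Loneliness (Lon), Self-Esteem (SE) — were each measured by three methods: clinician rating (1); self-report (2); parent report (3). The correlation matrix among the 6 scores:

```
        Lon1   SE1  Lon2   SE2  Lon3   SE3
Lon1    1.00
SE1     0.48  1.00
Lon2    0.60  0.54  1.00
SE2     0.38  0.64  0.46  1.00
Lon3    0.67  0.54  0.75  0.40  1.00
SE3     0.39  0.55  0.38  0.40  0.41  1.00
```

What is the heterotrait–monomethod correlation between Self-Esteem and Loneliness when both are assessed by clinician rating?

Different traits, same method: r(SE1, Lon1) = 0.48.

0.48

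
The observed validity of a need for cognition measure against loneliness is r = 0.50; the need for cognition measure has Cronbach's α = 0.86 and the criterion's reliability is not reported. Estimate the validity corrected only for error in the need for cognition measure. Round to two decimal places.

0.54

Single correction: r_c = r_obs / √r_xx = 0.50 / √0.86 = 0.50 / 0.9274 ≈ 0.54.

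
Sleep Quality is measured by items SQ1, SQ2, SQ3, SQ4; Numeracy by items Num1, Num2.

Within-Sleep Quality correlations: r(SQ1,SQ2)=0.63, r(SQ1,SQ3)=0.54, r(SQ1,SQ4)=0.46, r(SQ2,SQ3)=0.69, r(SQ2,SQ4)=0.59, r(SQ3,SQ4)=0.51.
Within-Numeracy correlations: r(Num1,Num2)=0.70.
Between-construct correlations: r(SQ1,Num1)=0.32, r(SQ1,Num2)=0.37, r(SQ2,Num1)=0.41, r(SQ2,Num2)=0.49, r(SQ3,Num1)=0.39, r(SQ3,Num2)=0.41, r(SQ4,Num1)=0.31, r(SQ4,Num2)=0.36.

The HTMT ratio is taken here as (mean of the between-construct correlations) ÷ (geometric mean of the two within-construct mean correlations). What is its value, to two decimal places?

0.61

Mean between = 3.06/8 = 0.3825.
Mean within-SQ = 3.42/6 = 0.5700; mean within-Num = 0.70/1 = 0.7000.
Geometric mean = √(0.5700 × 0.7000) = 0.6317.
HTMT = 0.3825 / 0.6317 = 0.61.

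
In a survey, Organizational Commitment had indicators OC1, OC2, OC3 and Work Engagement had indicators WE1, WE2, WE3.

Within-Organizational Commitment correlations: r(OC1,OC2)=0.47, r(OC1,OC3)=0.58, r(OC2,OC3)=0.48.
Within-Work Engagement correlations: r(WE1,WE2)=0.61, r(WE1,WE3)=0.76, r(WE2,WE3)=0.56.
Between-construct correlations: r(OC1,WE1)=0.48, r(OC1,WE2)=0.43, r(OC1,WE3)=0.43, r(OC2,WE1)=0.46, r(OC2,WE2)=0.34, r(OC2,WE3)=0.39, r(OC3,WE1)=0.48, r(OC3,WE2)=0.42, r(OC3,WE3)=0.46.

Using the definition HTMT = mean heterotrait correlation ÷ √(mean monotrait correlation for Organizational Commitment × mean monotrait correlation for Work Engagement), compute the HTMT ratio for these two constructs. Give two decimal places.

Mean between = 3.89/9 = 0.4322.
Mean within-OC = 1.53/3 = 0.5100; mean within-WE = 1.93/3 = 0.6433.
Geometric mean = √(0.5100 × 0.6433) = 0.5728.
HTMT = 0.4322 / 0.5728 = 0.75.

0.75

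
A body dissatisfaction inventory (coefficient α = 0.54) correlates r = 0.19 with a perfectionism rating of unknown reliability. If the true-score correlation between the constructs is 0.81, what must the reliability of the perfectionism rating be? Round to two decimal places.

r_true = r_obs / √(r_xx · r_yy) ⇒ 0.81 = 0.19 / √(0.54 · r_yy).
√(0.54 · r_yy) = 0.19 / 0.81 = 0.2346; 0.54 · r_yy = 0.0550; r_yy = 0.0550 / 0.54 ≈ 0.10.

0.10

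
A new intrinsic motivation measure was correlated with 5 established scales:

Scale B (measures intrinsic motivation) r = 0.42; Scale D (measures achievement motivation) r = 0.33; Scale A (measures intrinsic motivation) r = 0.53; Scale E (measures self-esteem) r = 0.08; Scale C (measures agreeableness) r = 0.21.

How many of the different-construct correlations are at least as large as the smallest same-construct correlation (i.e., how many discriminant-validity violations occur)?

Convergent (same construct = intrinsic motivation): Scale B, Scale A.
Smallest convergent = 0.42. Discriminant values: 0.33, 0.08, 0.21; count ≥ 0.42 → 0.

0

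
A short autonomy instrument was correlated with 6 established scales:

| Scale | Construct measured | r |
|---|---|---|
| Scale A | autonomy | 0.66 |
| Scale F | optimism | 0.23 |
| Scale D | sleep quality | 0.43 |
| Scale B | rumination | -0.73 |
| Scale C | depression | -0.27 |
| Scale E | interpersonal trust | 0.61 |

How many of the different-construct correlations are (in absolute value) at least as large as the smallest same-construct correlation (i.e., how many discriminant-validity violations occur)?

Convergent (same construct = autonomy): Scale A.
Smallest convergent = 0.66. Discriminant |r|: 0.23, 0.43, 0.73, 0.27, 0.61; count ≥ 0.66 → 1.

1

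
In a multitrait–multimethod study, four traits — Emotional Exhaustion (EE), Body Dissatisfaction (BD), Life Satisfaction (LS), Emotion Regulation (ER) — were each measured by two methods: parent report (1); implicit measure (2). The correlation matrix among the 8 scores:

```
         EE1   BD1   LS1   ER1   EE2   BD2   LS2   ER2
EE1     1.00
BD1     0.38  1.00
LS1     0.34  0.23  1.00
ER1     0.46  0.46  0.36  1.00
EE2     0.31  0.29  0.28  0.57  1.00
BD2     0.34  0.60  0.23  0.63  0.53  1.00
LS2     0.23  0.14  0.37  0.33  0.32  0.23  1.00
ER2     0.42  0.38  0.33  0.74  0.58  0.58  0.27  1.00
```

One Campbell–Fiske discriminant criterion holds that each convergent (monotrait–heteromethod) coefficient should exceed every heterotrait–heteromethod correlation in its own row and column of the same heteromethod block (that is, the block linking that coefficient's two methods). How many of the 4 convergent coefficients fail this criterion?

Each convergent coefficient versus the relevant comparison correlations:
EE (methods 1·2): 0.31 vs {0.34, 0.29, 0.23, 0.28, 0.42, 0.57} → fail.
BD (methods 1·2): 0.60 vs {0.29, 0.34, 0.14, 0.23, 0.38, 0.63} → fail.
LS (methods 1·2): 0.37 vs {0.28, 0.23, 0.23, 0.14, 0.33, 0.33} → pass.
ER (methods 1·2): 0.74 vs {0.57, 0.42, 0.63, 0.38, 0.33, 0.33} → pass.
2 of 4 fail.

2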